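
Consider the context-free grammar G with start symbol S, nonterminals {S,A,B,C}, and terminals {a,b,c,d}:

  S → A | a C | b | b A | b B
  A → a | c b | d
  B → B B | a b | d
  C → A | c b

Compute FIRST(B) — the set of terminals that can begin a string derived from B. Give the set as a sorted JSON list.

FIRST iteration:
iter 1:
  A via A→a: +{a}
  A via A→c b: +{c}
  A via A→d: +{d}
  B via B→a b: +{a}
  B via B→d: +{d}
  C via C→A: +{a,c,d}
  S via S→A: +{a,c,d}
  S via S→b: +{b}
  FIRST[S]={a,b,c,d}  FIRST[A]={a,c,d}  FIRST[B]={a,d}  FIRST[C]={a,c,d}
iter 2: (stable)
  FIRST[S]={a,b,c,d}  FIRST[A]={a,c,d}  FIRST[B]={a,d}  FIRST[C]={a,c,d}

FIRST(B) = ["a", "d"]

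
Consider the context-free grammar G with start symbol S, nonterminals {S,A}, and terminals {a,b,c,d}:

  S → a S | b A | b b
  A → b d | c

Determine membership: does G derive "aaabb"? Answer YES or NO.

CNF form of G:
  S -> T0 A | T0 T0 | T2 S
  A -> T0 T1 | c
  T0 -> b
  T1 -> d
  T2 -> a

Fill CYK table bottom-up:
  T[0,0] 'a' = {T2}  orig:{}
  T[1,1] 'a' = {T2}  orig:{}
  T[2,2] 'a' = {T2}  orig:{}
  T[3,3] 'b' = {T0}  orig:{}
  T[4,4] 'b' = {T0}  orig:{}
  T[0,1] 'aa' = ∅
  T[1,2] 'aa' = ∅
  T[2,3] 'ab' = ∅
  T[3,4] 'bb' = {S}
  T[0,2] 'aaa' = ∅
  T[1,3] 'aab' = ∅
  T[2,4] 'abb' = {S}
  T[0,3] 'aaab' = ∅
  T[1,4] 'aabb' = {S}
  T[0,4] 'aaabb' = {S}

S ∈ T[0,4] ⇒ YES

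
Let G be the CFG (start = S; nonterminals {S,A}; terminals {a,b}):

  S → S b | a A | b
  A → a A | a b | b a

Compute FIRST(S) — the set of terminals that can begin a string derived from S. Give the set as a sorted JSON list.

FIRST iteration:
[1]
  A via A→a A: +{a}
  A via A→b a: +{b}
  S via S→a A: +{a}
  S via S→b: +{b}
  FIRST(S)={a,b}  FIRST(A)={a,b}
[2] done
  FIRST(S)={a,b}  FIRST(A)={a,b}

FIRST(S) = ["a", "b"]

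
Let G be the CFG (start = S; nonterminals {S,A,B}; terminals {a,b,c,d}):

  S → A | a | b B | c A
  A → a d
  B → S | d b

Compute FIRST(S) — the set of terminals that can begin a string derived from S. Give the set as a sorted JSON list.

Compute FIRST by fixpoint:
round 1:
  A via A→a d: +{a}
  B via B→d b: +{d}
  S via S→A: +{a}
  S via S→b B: +{b}
  S via S→c A: +{c}
  FIRST[S]={a,b,c}  FIRST[A]={a}  FIRST[B]={d}
round 2:
  B via B→S: +{a,b,c}
  FIRST[S]={a,b,c}  FIRST[A]={a}  FIRST[B]={a,b,c,d}
round 3: done
  FIRST[S]={a,b,c}  FIRST[A]={a}  FIRST[B]={a,b,c,d}

FIRST(S) = ["a", "b", "c"]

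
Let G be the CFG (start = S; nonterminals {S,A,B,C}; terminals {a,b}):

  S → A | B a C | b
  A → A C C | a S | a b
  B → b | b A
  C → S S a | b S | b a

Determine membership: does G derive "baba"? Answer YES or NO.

CNF form of G:
  S -> A X4 | B X5 | T0 S | T0 T1 | b
  A -> A X2 | T0 S | T0 T1
  B -> T1 A | b
  C -> S X3 | T1 S | T1 T0
  T0 -> a
  T1 -> b
  X2 -> C C
  X3 -> S T0
  X4 -> C C
  X5 -> T0 C

CYK table (by increasing span):
  T[0,0] 'b' = {B,S,T1}  orig:{B,S}
  T[1,1] 'a' = {T0}  orig:{}
  T[2,2] 'b' = {B,S,T1}  orig:{B,S}
  T[3,3] 'a' = {T0}  orig:{}
  T[0,1] 'ba' = {C,X3}  orig:{C}
  T[1,2] 'ab' = {A,S}
  T[2,3] 'ba' = {C,X3}  orig:{C}
  T[0,2] 'bab' = {B,C}
  T[1,3] 'aba' = {X3,X5}  orig:{}
  T[0,3] 'baba' = {C,S,X2,X4}  orig:{C,S}

S ∈ T[0,3] ⇒ YES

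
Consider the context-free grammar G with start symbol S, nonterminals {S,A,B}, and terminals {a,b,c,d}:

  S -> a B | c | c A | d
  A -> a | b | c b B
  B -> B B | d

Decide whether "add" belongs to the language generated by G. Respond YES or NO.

Convert to CNF:
  S -> T0 A | T2 B | c | d
  A -> T0 X3 | a | b
  B -> B B | d
  T0 -> c
  T1 -> b
  T2 -> a
  X3 -> T1 B

CYK fill:
  [0..0]={A,T2}  "a"  orig:{A}
  [1..1]={B,S}  "d"
  [2..2]={B,S}  "d"
  [0..1]={S}  "ad"
  [1..2]={B}  "dd"
  [0..2]={S}  "add"

S ∈ T[0,2] ⇒ YES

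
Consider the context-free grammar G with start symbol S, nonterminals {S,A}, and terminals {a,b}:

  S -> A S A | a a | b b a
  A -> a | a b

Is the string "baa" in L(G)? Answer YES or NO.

CNF form of G:
  S -> A X2 | T0 T0 | T1 X3
  A -> T0 T1 | a
  T0 -> a
  T1 -> b
  X2 -> S A
  X3 -> T1 T0

CYK fill:
  [0..0]={T1}  "b"  orig:{}
  [1..1]={A,T0}  "a"  orig:{A}
  [2..2]={A,T0}  "a"  orig:{A}
  [0..1]={X3}  "ba"  orig:{}
  [1..2]={S}  "aa"
  [0..2]=∅  "baa"

S ∉ T[0,2] ⇒ NO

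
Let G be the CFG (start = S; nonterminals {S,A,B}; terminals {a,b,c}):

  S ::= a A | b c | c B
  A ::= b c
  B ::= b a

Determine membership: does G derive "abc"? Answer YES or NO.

CNF form of G:
  S -> T0 T1 | T1 B | T2 A
  A -> T0 T1
  B -> T0 T2
  T0 -> b
  T1 -> c
  T2 -> a

CYK fill:
  cell(0,0) a: {T2}  orig:{}
  cell(1,1) b: {T0}  orig:{}
  cell(2,2) c: {T1}  orig:{}
  cell(0,1) ab: ∅
  cell(1,2) bc: {A,S}
  cell(0,2) abc: {S}

S ∈ T[0,2] ⇒ YES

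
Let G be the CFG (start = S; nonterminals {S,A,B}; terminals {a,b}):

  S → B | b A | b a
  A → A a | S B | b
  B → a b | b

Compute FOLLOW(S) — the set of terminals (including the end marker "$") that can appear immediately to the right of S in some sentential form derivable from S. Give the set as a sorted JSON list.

Compute FIRST by fixpoint:
[1]
  A via A→b: +{b}
  B via B→a b: +{a}
  B via B→b: +{b}
  S via S→B: +{a,b}
  S: {a,b}  A: {b}  B: {a,b}
[2]
  A via A→S B: +{a}
  S: {a,b}  A: {a,b}  B: {a,b}
[3] (stable)
  S: {a,b}  A: {a,b}  B: {a,b}

Compute FOLLOW by fixpoint:
seed FOLLOW(S) with $
pass 1:
  A→A a: FOLLOW(A) ⊇ FIRST(a) = {a}; new: +{a}
  A→S B: FOLLOW(S) ⊇ FIRST(B) = {a,b}; new: +{a,b}
  A→S B: FOLLOW(B) ⊇ FOLLOW(A) ⊇ {a}; new: +{a}
  S→B: FOLLOW(B) ⊇ FOLLOW(S) ⊇ {$,a,b}; new: +{$,b}
  S→b A: FOLLOW(A) ⊇ FOLLOW(S) ⊇ {$,a,b}; new: +{$,b}
  FOLLOW[S]={$,a,b}  FOLLOW[A]={$,a,b}  FOLLOW[B]={$,a,b}
pass 2: (no change)
  FOLLOW[S]={$,a,b}  FOLLOW[A]={$,a,b}  FOLLOW[B]={$,a,b}

FOLLOW(S) = ["$", "a", "b"]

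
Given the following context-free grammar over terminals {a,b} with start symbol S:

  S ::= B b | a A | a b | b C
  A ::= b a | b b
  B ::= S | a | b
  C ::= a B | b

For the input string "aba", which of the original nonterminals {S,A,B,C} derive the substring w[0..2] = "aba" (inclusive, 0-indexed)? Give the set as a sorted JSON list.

Convert to CNF:
  S -> B T0 | T0 C | T1 A | T1 T0
  A -> T0 T0 | T0 T1
  B -> B T0 | T0 C | T1 A | T1 T0 | a | b
  C -> T1 B | b
  T0 -> b
  T1 -> a

CYK table (by increasing span) (cells [i..j] with 0 ≤ i ≤ j ≤ 2 only):
  T[0,0] 'a' = {B,T1}  orig:{B}
  T[1,1] 'b' = {B,C,T0}  orig:{B,C}
  T[2,2] 'a' = {B,T1}  orig:{B}
  T[0,1] 'ab' = {B,C,S}
  T[1,2] 'ba' = {A}
  T[0,2] 'aba' = {B,S}

Original NTs in T[0,2] deriving "aba": ["B", "S"]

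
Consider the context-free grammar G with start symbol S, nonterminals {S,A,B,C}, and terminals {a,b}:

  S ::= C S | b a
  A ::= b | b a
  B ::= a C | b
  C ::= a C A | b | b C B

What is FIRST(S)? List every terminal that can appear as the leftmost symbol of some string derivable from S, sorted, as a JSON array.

FIRST iteration:
round 1:
  A via A→b: +{b}
  B via B→a C: +{a}
  B via B→b: +{b}
  C via C→a C A: +{a}
  C via C→b: +{b}
  S via S→C S: +{a,b}
  S: {a,b}  A: {b}  B: {a,b}  C: {a,b}
round 2: — fixpoint
  S: {a,b}  A: {b}  B: {a,b}  C: {a,b}

FIRST(S) = ["a", "b"]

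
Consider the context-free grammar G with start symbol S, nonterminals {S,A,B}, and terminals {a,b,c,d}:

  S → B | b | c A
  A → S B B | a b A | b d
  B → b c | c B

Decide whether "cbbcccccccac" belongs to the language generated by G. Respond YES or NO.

Convert to CNF:
  S -> T1 T3 | T3 A | T3 B | b
  A -> S X4 | T0 X5 | T1 T2
  B -> T1 T3 | T3 B
  T0 -> a
  T1 -> b
  T2 -> d
  T3 -> c
  X4 -> B B
  X5 -> T1 A

CYK table (by increasing span):
  cell(0,0) c: {T3}  orig:{}
  cell(1,1) b: {S,T1}  orig:{S}
  cell(2,2) b: {S,T1}  orig:{S}
  cell(3,3) c: {T3}  orig:{}
  cell(4,4) c: {T3}  orig:{}
  cell(5,5) c: {T3}  orig:{}
  cell(6,6) c: {T3}  orig:{}
  cell(7,7) c: {T3}  orig:{}
  cell(8,8) c: {T3}  orig:{}
  cell(9,9) c: {T3}  orig:{}
  cell(10,10) a: {T0}  orig:{}
  cell(11,11) c: {T3}  orig:{}
  cell(0,1) cb: ∅
  cell(1,2) bb: ∅
  cell(2,3) bc: {B,S}
  cell(3,4) cc: ∅
  cell(4,5) cc: ∅
  cell(5,6) cc: ∅
  cell(6,7) cc: ∅
  cell(7,8) cc: ∅
  cell(8,9) cc: ∅
  cell(9,10) ca: ∅
  cell(10,11) ac: ∅
  cell(0,2) cbb: ∅
  cell(1,3) bbc: ∅
  cell(2,4) bcc: ∅
  cell(3,5) ccc: ∅
  cell(4,6) ccc: ∅
  cell(5,7) ccc: ∅
  cell(6,8) ccc: ∅
  cell(7,9) ccc: ∅
  cell(8,10) cca: ∅
  cell(9,11) cac: ∅
  cell(0,3) cbbc: ∅
  cell(1,4) bbcc: ∅
  cell(2,5) bccc: ∅
  cell(3,6) cccc: ∅
  cell(4,7) cccc: ∅
  cell(5,8) cccc: ∅
  cell(6,9) cccc: ∅
  cell(7,10) ccca: ∅
  cell(8,11) ccac: ∅
  cell(0,4) cbbcc: ∅
  cell(1,5) bbccc: ∅
  cell(2,6) bcccc: ∅
  cell(3,7) ccccc: ∅
  cell(4,8) ccccc: ∅
  cell(5,9) ccccc: ∅
  cell(6,10) cccca: ∅
  cell(7,11) cccac: ∅
  cell(0,5) cbbccc: ∅
  cell(1,6) bbcccc: ∅
  cell(2,7) bccccc: ∅
  cell(3,8) cccccc: ∅
  cell(4,9) cccccc: ∅
  cell(5,10) ccccca: ∅
  cell(6,11) ccccac: ∅
  cell(0,6) cbbcccc: ∅
  cell(1,7) bbccccc: ∅
  cell(2,8) bcccccc: ∅
  cell(3,9) ccccccc: ∅
  cell(4,10) cccccca: ∅
  cell(5,11) cccccac: ∅
  cell(0,7) cbbccccc: ∅
  cell(1,8) bbcccccc: ∅
  cell(2,9) bccccccc: ∅
  cell(3,10) ccccccca: ∅
  cell(4,11) ccccccac: ∅
  cell(0,8) cbbcccccc: ∅
  cell(1,9) bbccccccc: ∅
  cell(2,10) bccccccca: ∅
  cell(3,11) cccccccac: ∅
  cell(0,9) cbbccccccc: ∅
  cell(1,10) bbccccccca: ∅
  cell(2,11) bcccccccac: ∅
  cell(0,10) cbbccccccca: ∅
  cell(1,11) bbcccccccac: ∅
  cell(0,11) cbbcccccccac: ∅

S ∉ T[0,11] ⇒ NO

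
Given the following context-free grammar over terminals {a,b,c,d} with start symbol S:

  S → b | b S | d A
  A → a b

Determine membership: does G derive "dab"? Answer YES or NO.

CNF form of G:
  S -> T1 S | T2 A | b
  A -> T0 T1
  T0 -> a
  T1 -> b
  T2 -> d

CYK table (by increasing span):
  [0..0]={T2}  "d"  orig:{}
  [1..1]={T0}  "a"  orig:{}
  [2..2]={S,T1}  "b"  orig:{S}
  [0..1]=∅  "da"
  [1..2]={A}  "ab"
  [0..2]={S}  "dab"

S ∈ T[0,2] ⇒ YES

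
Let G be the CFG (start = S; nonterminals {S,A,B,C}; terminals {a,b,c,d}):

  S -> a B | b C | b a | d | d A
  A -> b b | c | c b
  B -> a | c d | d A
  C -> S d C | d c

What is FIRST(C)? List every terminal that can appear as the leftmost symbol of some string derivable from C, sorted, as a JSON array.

FIRST sets, iterate to fixpoint:
iter 1:
  A via A→b b: +{b}
  A via A→c: +{c}
  B via B→a: +{a}
  B via B→c d: +{c}
  B via B→d A: +{d}
  C via C→d c: +{d}
  S via S→a B: +{a}
  S via S→b C: +{b}
  S via S→d: +{d}
  S: {a,b,d}  A: {b,c}  B: {a,c,d}  C: {d}
iter 2:
  C via C→S d C: +{a,b}
  S: {a,b,d}  A: {b,c}  B: {a,c,d}  C: {a,b,d}
iter 3: (stable)
  S: {a,b,d}  A: {b,c}  B: {a,c,d}  C: {a,b,d}

FIRST(C) = ["a", "b", "d"]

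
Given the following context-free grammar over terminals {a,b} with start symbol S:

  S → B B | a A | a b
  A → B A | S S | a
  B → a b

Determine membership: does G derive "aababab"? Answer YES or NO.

Convert to CNF:
  S -> B B | T0 A | T0 T1
  A -> B A | S S | a
  B -> T0 T1
  T0 -> a
  T1 -> b

Fill CYK table bottom-up:
  [0..0]={A,T0}  "a"  orig:{A}
  [1..1]={A,T0}  "a"  orig:{A}
  [2..2]={T1}  "b"  orig:{}
  [3..3]={A,T0}  "a"  orig:{A}
  [4..4]={T1}  "b"  orig:{}
  [5..5]={A,T0}  "a"  orig:{A}
  [6..6]={T1}  "b"  orig:{}
  [0..1]={S}  "aa"
  [1..2]={B,S}  "ab"
  [2..3]=∅  "ba"
  [3..4]={B,S}  "ab"
  [4..5]=∅  "ba"
  [5..6]={B,S}  "ab"
  [0..2]=∅  "aab"
  [1..3]={A}  "aba"
  [2..4]=∅  "bab"
  [3..5]={A}  "aba"
  [4..6]=∅  "bab"
  [0..3]={S}  "aaba"
  [1..4]={A,S}  "abab"
  [2..5]=∅  "baba"
  [3..6]={A,S}  "abab"
  [0..4]={S}  "aabab"
  [1..5]={A}  "ababa"
  [2..6]=∅  "babab"
  [0..5]={S}  "aababa"
  [1..6]={A}  "ababab"
  [0..6]={A,S}  "aababab"

S ∈ T[0,6] ⇒ YES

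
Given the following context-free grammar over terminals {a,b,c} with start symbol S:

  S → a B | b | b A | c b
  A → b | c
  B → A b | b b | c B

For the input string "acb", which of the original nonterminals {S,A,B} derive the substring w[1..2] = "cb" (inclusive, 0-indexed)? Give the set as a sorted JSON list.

Convert to CNF:
  S -> T0 A | T1 T0 | T2 B | b
  A -> b | c
  B -> A T0 | T0 T0 | T1 B
  T0 -> b
  T1 -> c
  T2 -> a

Fill CYK table bottom-up — only the sub-triangle for w[1..2]:
  T[1,1] 'c' = {A,T1}  orig:{A}
  T[2,2] 'b' = {A,S,T0}  orig:{A,S}
  T[1,2] 'cb' = {B,S}

Original NTs in T[1,2] deriving "cb": ["B", "S"]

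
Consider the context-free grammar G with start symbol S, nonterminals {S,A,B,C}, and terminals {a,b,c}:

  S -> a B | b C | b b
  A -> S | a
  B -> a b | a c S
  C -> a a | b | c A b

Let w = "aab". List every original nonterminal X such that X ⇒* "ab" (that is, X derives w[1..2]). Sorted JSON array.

CNF form of G:
  S -> T0 B | T1 C | T1 T1
  A -> T0 B | T1 C | T1 T1 | a
  B -> T0 T1 | T0 X3
  C -> T0 T0 | T2 X4 | b
  T0 -> a
  T1 -> b
  T2 -> c
  X3 -> T2 S
  X4 -> A T1

CYK table (by increasing span), restricted to cells inside w[1..2]:
  cell(1,1) a: {A,T0}  orig:{A}
  cell(2,2) b: {C,T1}  orig:{C}
  cell(1,2) ab: {B,X4}  orig:{B}

Original NTs in T[1,2] deriving "ab": ["B"]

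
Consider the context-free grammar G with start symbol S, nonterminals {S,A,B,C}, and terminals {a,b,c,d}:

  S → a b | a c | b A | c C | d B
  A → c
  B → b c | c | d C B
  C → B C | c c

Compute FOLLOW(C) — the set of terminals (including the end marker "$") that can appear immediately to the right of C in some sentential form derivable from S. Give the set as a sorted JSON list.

FIRST iteration:
[1]
  A via A→c: +{c}
  B via B→b c: +{b}
  B via B→c: +{c}
  B via B→d C B: +{d}
  C via C→B C: +{b,c,d}
  S via S→a b: +{a}
  S via S→b A: +{b}
  S via S→c C: +{c}
  S via S→d B: +{d}
  FIRST[S]={a,b,c,d}  FIRST[A]={c}  FIRST[B]={b,c,d}  FIRST[C]={b,c,d}
[2] (no change)
  FIRST[S]={a,b,c,d}  FIRST[A]={c}  FIRST[B]={b,c,d}  FIRST[C]={b,c,d}

Compute FOLLOW by fixpoint:
initialize: $ ∈ FOLLOW(S)
round 1:
  B→d C B: FOLLOW(C) ⊇ FIRST(B) = {b,c,d}; new: +{b,c,d}
  C→B C: FOLLOW(B) ⊇ FIRST(C) = {b,c,d}; new: +{b,c,d}
  S→b A: FOLLOW(A) ⊇ FOLLOW(S) ⊇ {$}; new: +{$}
  S→c C: FOLLOW(C) ⊇ FOLLOW(S) ⊇ {$}; new: +{$}
  S→d B: FOLLOW(B) ⊇ FOLLOW(S) ⊇ {$}; new: +{$}
  S: {$}  A: {$}  B: {$,b,c,d}  C: {$,b,c,d}
round 2: done
  S: {$}  A: {$}  B: {$,b,c,d}  C: {$,b,c,d}

FOLLOW(C) = ["$", "b", "c", "d"]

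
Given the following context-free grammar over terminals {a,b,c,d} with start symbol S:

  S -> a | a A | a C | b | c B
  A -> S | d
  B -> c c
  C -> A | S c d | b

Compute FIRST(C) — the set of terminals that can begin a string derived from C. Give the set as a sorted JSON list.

Compute FIRST by fixpoint:
iter 1:
  A via A→d: +{d}
  B via B→c c: +{c}
  C via C→A: +{d}
  C via C→b: +{b}
  S via S→a: +{a}
  S via S→b: +{b}
  S via S→c B: +{c}
  FIRST[S]={a,b,c}  FIRST[A]={d}  FIRST[B]={c}  FIRST[C]={b,d}
iter 2:
  A via A→S: +{a,b,c}
  C via C→A: +{a,c}
  FIRST[S]={a,b,c}  FIRST[A]={a,b,c,d}  FIRST[B]={c}  FIRST[C]={a,b,c,d}
iter 3: done
  FIRST[S]={a,b,c}  FIRST[A]={a,b,c,d}  FIRST[B]={c}  FIRST[C]={a,b,c,d}

FIRST(C) = ["a", "b", "c", "d"]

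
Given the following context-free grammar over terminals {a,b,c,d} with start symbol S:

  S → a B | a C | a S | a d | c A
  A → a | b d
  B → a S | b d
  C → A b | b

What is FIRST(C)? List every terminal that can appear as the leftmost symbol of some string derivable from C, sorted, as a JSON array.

FIRST iteration:
pass 1:
  A via A→a: +{a}
  A via A→b d: +{b}
  B via B→a S: +{a}
  B via B→b d: +{b}
  C via C→A b: +{a,b}
  S via S→a B: +{a}
  S via S→c A: +{c}
  FIRST(S)={a,c}  FIRST(A)={a,b}  FIRST(B)={a,b}  FIRST(C)={a,b}
pass 2: done
  FIRST(S)={a,c}  FIRST(A)={a,b}  FIRST(B)={a,b}  FIRST(C)={a,b}

FIRST(C) = ["a", "b"]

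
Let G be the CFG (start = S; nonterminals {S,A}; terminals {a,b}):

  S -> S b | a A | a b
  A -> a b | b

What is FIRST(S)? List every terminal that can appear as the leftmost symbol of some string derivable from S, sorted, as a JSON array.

FIRST sets, iterate to fixpoint:
[1]
  A via A→a b: +{a}
  A via A→b: +{b}
  S via S→a A: +{a}
  FIRST[S]={a}  FIRST[A]={a,b}
[2] done
  FIRST[S]={a}  FIRST[A]={a,b}

FIRST(S) = ["a"]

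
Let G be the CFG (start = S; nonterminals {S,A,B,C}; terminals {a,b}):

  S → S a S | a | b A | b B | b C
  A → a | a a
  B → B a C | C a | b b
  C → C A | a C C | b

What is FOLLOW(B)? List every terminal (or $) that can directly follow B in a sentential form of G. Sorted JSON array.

FIRST sets, iterate to fixpoint:
[1]
  A via A→a: +{a}
  B via B→b b: +{b}
  C via C→a C C: +{a}
  C via C→b: +{b}
  S via S→a: +{a}
  S via S→b A: +{b}
  FIRST(S)={a,b}  FIRST(A)={a}  FIRST(B)={b}  FIRST(C)={a,b}
[2]
  B via B→C a: +{a}
  FIRST(S)={a,b}  FIRST(A)={a}  FIRST(B)={a,b}  FIRST(C)={a,b}
[3] — fixpoint
  FIRST(S)={a,b}  FIRST(A)={a}  FIRST(B)={a,b}  FIRST(C)={a,b}

FOLLOW sets:
initialize: $ ∈ FOLLOW(S)
round 1:
  B→B a C: FOLLOW(B) ⊇ FIRST(a) = {a}; new: +{a}
  B→B a C: FOLLOW(C) ⊇ FOLLOW(B) ⊇ {a}; new: +{a}
  C→C A: FOLLOW(A) ⊇ FOLLOW(C) ⊇ {a}; new: +{a}
  C→a C C: FOLLOW(C) ⊇ FIRST(C) = {a,b}; new: +{b}
  S→S a S: FOLLOW(S) ⊇ FIRST(a) = {a}; new: +{a}
  S→b A: FOLLOW(A) ⊇ FOLLOW(S) ⊇ {$,a}; new: +{$}
  S→b B: FOLLOW(B) ⊇ FOLLOW(S) ⊇ {$,a}; new: +{$}
  S→b C: FOLLOW(C) ⊇ FOLLOW(S) ⊇ {$,a}; new: +{$}
  S: {$,a}  A: {$,a}  B: {$,a}  C: {$,a,b}
round 2:
  C→C A: FOLLOW(A) ⊇ FOLLOW(C) ⊇ {$,a,b}; new: +{b}
  S: {$,a}  A: {$,a,b}  B: {$,a}  C: {$,a,b}
round 3: done
  S: {$,a}  A: {$,a,b}  B: {$,a}  C: {$,a,b}

FOLLOW(B) = ["$", "a"]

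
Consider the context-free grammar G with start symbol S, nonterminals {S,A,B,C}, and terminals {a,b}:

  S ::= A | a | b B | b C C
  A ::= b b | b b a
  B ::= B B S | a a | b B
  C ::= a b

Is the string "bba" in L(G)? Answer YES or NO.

CNF form of G:
  S -> T0 B | T0 T0 | T0 X4 | T0 X5 | a
  A -> T0 T0 | T0 X2
  B -> B X3 | T0 B | T1 T1
  C -> T1 T0
  T0 -> b
  T1 -> a
  X2 -> T0 T1
  X3 -> B S
  X4 -> C C
  X5 -> T0 T1

CYK fill:
  cell(0,0) b: {T0}  orig:{}
  cell(1,1) b: {T0}  orig:{}
  cell(2,2) a: {S,T1}  orig:{S}
  cell(0,1) bb: {A,S}
  cell(1,2) ba: {X2,X5}  orig:{}
  cell(0,2) bba: {A,S}

S ∈ T[0,2] ⇒ YES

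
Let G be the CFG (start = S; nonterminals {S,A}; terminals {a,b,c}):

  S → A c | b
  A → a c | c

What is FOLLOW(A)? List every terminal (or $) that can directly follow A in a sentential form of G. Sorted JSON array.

FIRST iteration:
iter 1:
  A via A→a c: +{a}
  A via A→c: +{c}
  S via S→A c: +{a,c}
  S via S→b: +{b}
  S: {a,b,c}  A: {a,c}
iter 2: (stable)
  S: {a,b,c}  A: {a,c}

Compute FOLLOW by fixpoint:
FOLLOW(S) := {$}
round 1:
  S→A c: FOLLOW(A) ⊇ FIRST(c) = {c}; new: +{c}
  S: {$}  A: {c}
round 2: (stable)
  S: {$}  A: {c}

FOLLOW(A) = ["c"]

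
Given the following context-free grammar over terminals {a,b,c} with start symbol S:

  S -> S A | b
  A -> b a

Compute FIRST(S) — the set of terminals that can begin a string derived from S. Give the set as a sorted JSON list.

FIRST sets, iterate to fixpoint:
[1]
  A via A→b a: +{b}
  S via S→b: +{b}
  S: {b}  A: {b}
[2] done
  S: {b}  A: {b}

FIRST(S) = ["b"]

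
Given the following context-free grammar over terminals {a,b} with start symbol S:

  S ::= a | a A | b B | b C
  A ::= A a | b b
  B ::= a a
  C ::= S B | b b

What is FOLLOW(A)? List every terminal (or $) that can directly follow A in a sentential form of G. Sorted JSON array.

Compute FIRST by fixpoint:
iter 1:
  A via A→b b: +{b}
  B via B→a a: +{a}
  C via C→b b: +{b}
  S via S→a: +{a}
  S via S→b B: +{b}
  FIRST(S)={a,b}  FIRST(A)={b}  FIRST(B)={a}  FIRST(C)={b}
iter 2:
  C via C→S B: +{a}
  FIRST(S)={a,b}  FIRST(A)={b}  FIRST(B)={a}  FIRST(C)={a,b}
iter 3: — fixpoint
  FIRST(S)={a,b}  FIRST(A)={b}  FIRST(B)={a}  FIRST(C)={a,b}

FOLLOW iteration:
initialize: $ ∈ FOLLOW(S)
[1]
  A→A a: FOLLOW(A) ⊇ FIRST(a) = {a}; new: +{a}
  C→S B: FOLLOW(S) ⊇ FIRST(B) = {a}; new: +{a}
  S→a A: FOLLOW(A) ⊇ FOLLOW(S) ⊇ {$,a}; new: +{$}
  S→b B: FOLLOW(B) ⊇ FOLLOW(S) ⊇ {$,a}; new: +{$,a}
  S→b C: FOLLOW(C) ⊇ FOLLOW(S) ⊇ {$,a}; new: +{$,a}
  FOLLOW[S]={$,a}  FOLLOW[A]={$,a}  FOLLOW[B]={$,a}  FOLLOW[C]={$,a}
[2] (stable)
  FOLLOW[S]={$,a}  FOLLOW[A]={$,a}  FOLLOW[B]={$,a}  FOLLOW[C]={$,a}

FOLLOW(A) = ["$", "a"]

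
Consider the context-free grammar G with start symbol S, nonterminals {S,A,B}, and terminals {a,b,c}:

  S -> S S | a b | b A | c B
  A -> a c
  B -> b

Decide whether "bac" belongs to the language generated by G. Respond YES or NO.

CNF form of G:
  S -> S S | T0 T2 | T1 B | T2 A
  A -> T0 T1
  B -> b
  T0 -> a
  T1 -> c
  T2 -> b

Fill CYK table bottom-up:
  cell(0,0) b: {B,T2}  orig:{B}
  cell(1,1) a: {T0}  orig:{}
  cell(2,2) c: {T1}  orig:{}
  cell(0,1) ba: ∅
  cell(1,2) ac: {A}
  cell(0,2) bac: {S}

S ∈ T[0,2] ⇒ YES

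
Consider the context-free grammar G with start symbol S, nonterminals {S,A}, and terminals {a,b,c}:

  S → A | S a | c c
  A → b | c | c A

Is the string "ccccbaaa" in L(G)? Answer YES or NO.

CNF form of G:
  S -> S T1 | T0 A | T0 T0 | b | c
  A -> T0 A | b | c
  T0 -> c
  T1 -> a

Fill CYK table bottom-up:
  cell(0,0) c: {A,S,T0}  orig:{A,S}
  cell(1,1) c: {A,S,T0}  orig:{A,S}
  cell(2,2) c: {A,S,T0}  orig:{A,S}
  cell(3,3) c: {A,S,T0}  orig:{A,S}
  cell(4,4) b: {A,S}
  cell(5,5) a: {T1}  orig:{}
  cell(6,6) a: {T1}  orig:{}
  cell(7,7) a: {T1}  orig:{}
  cell(0,1) cc: {A,S}
  cell(1,2) cc: {A,S}
  cell(2,3) cc: {A,S}
  cell(3,4) cb: {A,S}
  cell(4,5) ba: {S}
  cell(5,6) aa: ∅
  cell(6,7) aa: ∅
  cell(0,2) ccc: {A,S}
  cell(1,3) ccc: {A,S}
  cell(2,4) ccb: {A,S}
  cell(3,5) cba: {S}
  cell(4,6) baa: {S}
  cell(5,7) aaa: ∅
  cell(0,3) cccc: {A,S}
  cell(1,4) cccb: {A,S}
  cell(2,5) ccba: {S}
  cell(3,6) cbaa: {S}
  cell(4,7) baaa: {S}
  cell(0,4) ccccb: {A,S}
  cell(1,5) cccba: {S}
  cell(2,6) ccbaa: {S}
  cell(3,7) cbaaa: {S}
  cell(0,5) ccccba: {S}
  cell(1,6) cccbaa: {S}
  cell(2,7) ccbaaa: {S}
  cell(0,6) ccccbaa: {S}
  cell(1,7) cccbaaa: {S}
  cell(0,7) ccccbaaa: {S}

S ∈ T[0,7] ⇒ YES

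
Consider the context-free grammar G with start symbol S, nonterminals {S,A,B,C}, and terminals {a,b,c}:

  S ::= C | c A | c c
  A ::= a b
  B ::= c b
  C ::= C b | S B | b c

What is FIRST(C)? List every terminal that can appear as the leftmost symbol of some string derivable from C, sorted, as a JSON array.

FIRST sets, iterate to fixpoint:
pass 1:
  A via A→a b: +{a}
  B via B→c b: +{c}
  C via C→b c: +{b}
  S via S→C: +{b}
  S via S→c A: +{c}
  FIRST(S)={b,c}  FIRST(A)={a}  FIRST(B)={c}  FIRST(C)={b}
pass 2:
  C via C→S B: +{c}
  FIRST(S)={b,c}  FIRST(A)={a}  FIRST(B)={c}  FIRST(C)={b,c}
pass 3: — fixpoint
  FIRST(S)={b,c}  FIRST(A)={a}  FIRST(B)={c}  FIRST(C)={b,c}

FIRST(C) = ["b", "c"]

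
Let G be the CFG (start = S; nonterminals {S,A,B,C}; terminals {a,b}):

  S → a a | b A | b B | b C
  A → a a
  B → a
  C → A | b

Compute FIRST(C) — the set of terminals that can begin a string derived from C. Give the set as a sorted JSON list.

Compute FIRST by fixpoint:
iter 1:
  A via A→a a: +{a}
  B via B→a: +{a}
  C via C→A: +{a}
  C via C→b: +{b}
  S via S→a a: +{a}
  S via S→b A: +{b}
  S: {a,b}  A: {a}  B: {a}  C: {a,b}
iter 2: done
  S: {a,b}  A: {a}  B: {a}  C: {a,b}

FIRST(C) = ["a", "b"]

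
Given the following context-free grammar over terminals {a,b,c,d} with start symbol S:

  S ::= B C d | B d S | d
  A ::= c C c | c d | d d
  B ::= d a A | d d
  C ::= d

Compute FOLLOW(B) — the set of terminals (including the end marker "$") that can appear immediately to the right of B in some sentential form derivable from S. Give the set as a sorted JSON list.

FIRST iteration:
[1]
  A via A→c C c: +{c}
  A via A→d d: +{d}
  B via B→d a A: +{d}
  C via C→d: +{d}
  S via S→B C d: +{d}
  FIRST(S)={d}  FIRST(A)={c,d}  FIRST(B)={d}  FIRST(C)={d}
[2] done
  FIRST(S)={d}  FIRST(A)={c,d}  FIRST(B)={d}  FIRST(C)={d}

FOLLOW iteration:
initialize: $ ∈ FOLLOW(S)
round 1:
  A→c C c: FOLLOW(C) ⊇ FIRST(c) = {c}; new: +{c}
  S→B C d: FOLLOW(B) ⊇ FIRST(C) = {d}; new: +{d}
  S→B C d: FOLLOW(C) ⊇ FIRST(d) = {d}; new: +{d}
  FOLLOW[S]={$}  FOLLOW[A]={}  FOLLOW[B]={d}  FOLLOW[C]={c,d}
round 2:
  B→d a A: FOLLOW(A) ⊇ FOLLOW(B) ⊇ {d}; new: +{d}
  FOLLOW[S]={$}  FOLLOW[A]={d}  FOLLOW[B]={d}  FOLLOW[C]={c,d}
round 3: (no change)
  FOLLOW[S]={$}  FOLLOW[A]={d}  FOLLOW[B]={d}  FOLLOW[C]={c,d}

FOLLOW(B) = ["d"]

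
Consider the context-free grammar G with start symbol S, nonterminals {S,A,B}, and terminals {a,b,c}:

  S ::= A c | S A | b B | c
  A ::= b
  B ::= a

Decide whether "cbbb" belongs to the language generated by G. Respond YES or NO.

CNF form of G:
  S -> A T0 | S A | T1 B | c
  A -> b
  B -> a
  T0 -> c
  T1 -> b

Fill CYK table bottom-up:
  T[0,0] 'c' = {S,T0}  orig:{S}
  T[1,1] 'b' = {A,T1}  orig:{A}
  T[2,2] 'b' = {A,T1}  orig:{A}
  T[3,3] 'b' = {A,T1}  orig:{A}
  T[0,1] 'cb' = {S}
  T[1,2] 'bb' = ∅
  T[2,3] 'bb' = ∅
  T[0,2] 'cbb' = {S}
  T[1,3] 'bbb' = ∅
  T[0,3] 'cbbb' = {S}

S ∈ T[0,3] ⇒ YES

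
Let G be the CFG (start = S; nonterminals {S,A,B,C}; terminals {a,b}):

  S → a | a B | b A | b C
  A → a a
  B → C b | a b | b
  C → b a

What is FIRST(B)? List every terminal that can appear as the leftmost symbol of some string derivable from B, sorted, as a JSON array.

FIRST sets, iterate to fixpoint:
pass 1:
  A via A→a a: +{a}
  B via B→a b: +{a}
  B via B→b: +{b}
  C via C→b a: +{b}
  S via S→a: +{a}
  S via S→b A: +{b}
  FIRST[S]={a,b}  FIRST[A]={a}  FIRST[B]={a,b}  FIRST[C]={b}
pass 2: done
  FIRST[S]={a,b}  FIRST[A]={a}  FIRST[B]={a,b}  FIRST[C]={b}

FIRST(B) = ["a", "b"]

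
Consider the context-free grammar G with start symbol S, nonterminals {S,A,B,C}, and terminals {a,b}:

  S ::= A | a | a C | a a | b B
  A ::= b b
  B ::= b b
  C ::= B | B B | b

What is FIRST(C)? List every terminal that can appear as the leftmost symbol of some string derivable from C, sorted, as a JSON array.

Compute FIRST by fixpoint:
iter 1:
  A via A→b b: +{b}
  B via B→b b: +{b}
  C via C→B: +{b}
  S via S→A: +{b}
  S via S→a: +{a}
  S: {a,b}  A: {b}  B: {b}  C: {b}
iter 2: — fixpoint
  S: {a,b}  A: {b}  B: {b}  C: {b}

FIRST(C) = ["b"]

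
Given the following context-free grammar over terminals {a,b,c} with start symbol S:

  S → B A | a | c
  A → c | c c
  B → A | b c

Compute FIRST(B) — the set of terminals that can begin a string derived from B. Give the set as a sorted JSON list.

Compute FIRST by fixpoint:
iter 1:
  A via A→c: +{c}
  B via B→A: +{c}
  B via B→b c: +{b}
  S via S→B A: +{b,c}
  S via S→a: +{a}
  FIRST(S)={a,b,c}  FIRST(A)={c}  FIRST(B)={b,c}
iter 2: done
  FIRST(S)={a,b,c}  FIRST(A)={c}  FIRST(B)={b,c}

FIRST(B) = ["b", "c"]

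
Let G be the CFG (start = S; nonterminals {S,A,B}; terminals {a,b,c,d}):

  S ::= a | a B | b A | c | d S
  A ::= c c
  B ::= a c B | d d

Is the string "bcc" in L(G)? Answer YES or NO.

Convert to CNF:
  S -> T1 B | T2 S | T3 A | a | c
  A -> T0 T0
  B -> T1 X4 | T2 T2
  T0 -> c
  T1 -> a
  T2 -> d
  T3 -> b
  X4 -> T0 B

CYK fill:
  T[0,0] 'b' = {T3}  orig:{}
  T[1,1] 'c' = {S,T0}  orig:{S}
  T[2,2] 'c' = {S,T0}  orig:{S}
  T[0,1] 'bc' = ∅
  T[1,2] 'cc' = {A}
  T[0,2] 'bcc' = {S}

S ∈ T[0,2] ⇒ YES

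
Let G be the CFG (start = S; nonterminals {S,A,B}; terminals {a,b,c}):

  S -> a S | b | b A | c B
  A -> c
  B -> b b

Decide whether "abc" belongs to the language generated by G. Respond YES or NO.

Convert to CNF:
  S -> T0 A | T1 S | T2 B | b
  A -> c
  B -> T0 T0
  T0 -> b
  T1 -> a
  T2 -> c

CYK table (by increasing span):
  [0..0]={T1}  "a"  orig:{}
  [1..1]={S,T0}  "b"  orig:{S}
  [2..2]={A,T2}  "c"  orig:{A}
  [0..1]={S}  "ab"
  [1..2]={S}  "bc"
  [0..2]={S}  "abc"

S ∈ T[0,2] ⇒ YES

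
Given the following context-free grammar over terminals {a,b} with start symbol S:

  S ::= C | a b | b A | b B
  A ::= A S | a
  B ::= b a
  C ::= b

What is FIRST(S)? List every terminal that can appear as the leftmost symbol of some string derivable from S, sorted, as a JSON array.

FIRST sets, iterate to fixpoint:
round 1:
  A via A→a: +{a}
  B via B→b a: +{b}
  C via C→b: +{b}
  S via S→C: +{b}
  S via S→a b: +{a}
  FIRST(S)={a,b}  FIRST(A)={a}  FIRST(B)={b}  FIRST(C)={b}
round 2: — fixpoint
  FIRST(S)={a,b}  FIRST(A)={a}  FIRST(B)={b}  FIRST(C)={b}

FIRST(S) = ["a", "b"]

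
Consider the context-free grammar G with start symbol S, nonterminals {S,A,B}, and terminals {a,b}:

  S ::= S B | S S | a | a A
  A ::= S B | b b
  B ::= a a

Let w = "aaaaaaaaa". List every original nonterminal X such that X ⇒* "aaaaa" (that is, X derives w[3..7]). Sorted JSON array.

CNF form of G:
  S -> S B | S S | T1 A | a
  A -> S B | T0 T0
  B -> T1 T1
  T0 -> b
  T1 -> a

CYK fill — only the sub-triangle for w[3..7]:
  cell(3,3) a: {S,T1}  orig:{S}
  cell(4,4) a: {S,T1}  orig:{S}
  cell(5,5) a: {S,T1}  orig:{S}
  cell(6,6) a: {S,T1}  orig:{S}
  cell(7,7) a: {S,T1}  orig:{S}
  cell(3,4) aa: {B,S}
  cell(4,5) aa: {B,S}
  cell(5,6) aa: {B,S}
  cell(6,7) aa: {B,S}
  cell(3,5) aaa: {A,S}
  cell(4,6) aaa: {A,S}
  cell(5,7) aaa: {A,S}
  cell(3,6) aaaa: {A,S}
  cell(4,7) aaaa: {A,S}
  cell(3,7) aaaaa: {A,S}

Original NTs in T[3,7] deriving "aaaaa": ["A", "S"]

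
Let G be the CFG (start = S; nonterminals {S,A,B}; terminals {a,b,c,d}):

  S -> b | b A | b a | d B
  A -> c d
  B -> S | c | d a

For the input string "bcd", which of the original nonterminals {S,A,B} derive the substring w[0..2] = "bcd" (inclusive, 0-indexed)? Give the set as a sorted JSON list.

CNF form of G:
  S -> T1 B | T2 A | T2 T3 | b
  A -> T0 T1
  B -> T1 B | T1 T3 | T2 A | T2 T3 | b | c
  T0 -> c
  T1 -> d
  T2 -> b
  T3 -> a

Fill CYK table bottom-up, restricted to cells inside w[0..2]:
  cell(0,0) b: {B,S,T2}  orig:{B,S}
  cell(1,1) c: {B,T0}  orig:{B}
  cell(2,2) d: {T1}  orig:{}
  cell(0,1) bc: ∅
  cell(1,2) cd: {A}
  cell(0,2) bcd: {B,S}

Original NTs in T[0,2] deriving "bcd": ["B", "S"]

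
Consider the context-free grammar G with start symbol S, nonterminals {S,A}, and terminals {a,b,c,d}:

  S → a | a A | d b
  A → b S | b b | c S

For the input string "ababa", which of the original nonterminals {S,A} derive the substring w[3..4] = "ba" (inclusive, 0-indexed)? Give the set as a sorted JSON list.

Convert to CNF:
  S -> T2 A | T3 T0 | a
  A -> T0 S | T0 T0 | T1 S
  T0 -> b
  T1 -> c
  T2 -> a
  T3 -> d

Fill CYK table bottom-up — only the sub-triangle for w[3..4]:
  cell(3,3) b: {T0}  orig:{}
  cell(4,4) a: {S,T2}  orig:{S}
  cell(3,4) ba: {A}

Original NTs in T[3,4] deriving "ba": ["A"]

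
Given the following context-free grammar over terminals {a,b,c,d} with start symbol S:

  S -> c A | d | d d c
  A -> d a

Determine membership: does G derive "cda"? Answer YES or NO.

CNF form of G:
  S -> T0 X3 | T2 A | d
  A -> T0 T1
  T0 -> d
  T1 -> a
  T2 -> c
  X3 -> T0 T2

CYK fill:
  [0..0]={T2}  "c"  orig:{}
  [1..1]={S,T0}  "d"  orig:{S}
  [2..2]={T1}  "a"  orig:{}
  [0..1]=∅  "cd"
  [1..2]={A}  "da"
  [0..2]={S}  "cda"

S ∈ T[0,2] ⇒ YES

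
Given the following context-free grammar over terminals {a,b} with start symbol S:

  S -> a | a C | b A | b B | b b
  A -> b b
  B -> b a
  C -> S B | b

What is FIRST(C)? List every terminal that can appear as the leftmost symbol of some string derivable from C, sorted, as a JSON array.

FIRST sets, iterate to fixpoint:
pass 1:
  A via A→b b: +{b}
  B via B→b a: +{b}
  C via C→b: +{b}
  S via S→a: +{a}
  S via S→b A: +{b}
  FIRST(S)={a,b}  FIRST(A)={b}  FIRST(B)={b}  FIRST(C)={b}
pass 2:
  C via C→S B: +{a}
  FIRST(S)={a,b}  FIRST(A)={b}  FIRST(B)={b}  FIRST(C)={a,b}
pass 3: (stable)
  FIRST(S)={a,b}  FIRST(A)={b}  FIRST(B)={b}  FIRST(C)={a,b}

FIRST(C) = ["a", "b"]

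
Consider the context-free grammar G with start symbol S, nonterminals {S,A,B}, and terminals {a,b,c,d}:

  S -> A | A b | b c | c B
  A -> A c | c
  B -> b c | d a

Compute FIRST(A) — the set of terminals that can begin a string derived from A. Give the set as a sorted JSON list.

FIRST sets, iterate to fixpoint:
[1]
  A via A→c: +{c}
  B via B→b c: +{b}
  B via B→d a: +{d}
  S via S→A: +{c}
  S via S→b c: +{b}
  S: {b,c}  A: {c}  B: {b,d}
[2] (stable)
  S: {b,c}  A: {c}  B: {b,d}

FIRST(A) = ["c"]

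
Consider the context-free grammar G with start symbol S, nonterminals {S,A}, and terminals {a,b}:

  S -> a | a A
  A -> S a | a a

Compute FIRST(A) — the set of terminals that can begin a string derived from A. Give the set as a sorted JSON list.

Compute FIRST by fixpoint:
pass 1:
  A via A→a a: +{a}
  S via S→a: +{a}
  FIRST[S]={a}  FIRST[A]={a}
pass 2: (stable)
  FIRST[S]={a}  FIRST[A]={a}

FIRST(A) = ["a"]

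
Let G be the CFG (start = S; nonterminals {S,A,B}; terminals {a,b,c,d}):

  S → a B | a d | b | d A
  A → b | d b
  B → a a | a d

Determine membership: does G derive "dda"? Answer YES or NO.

CNF form of G:
  S -> T0 A | T2 B | T2 T0 | b
  A -> T0 T1 | b
  B -> T2 T0 | T2 T2
  T0 -> d
  T1 -> b
  T2 -> a

CYK table (by increasing span):
  [0..0]={T0}  "d"  orig:{}
  [1..1]={T0}  "d"  orig:{}
  [2..2]={T2}  "a"  orig:{}
  [0..1]=∅  "dd"
  [1..2]=∅  "da"
  [0..2]=∅  "dda"

S ∉ T[0,2] ⇒ NO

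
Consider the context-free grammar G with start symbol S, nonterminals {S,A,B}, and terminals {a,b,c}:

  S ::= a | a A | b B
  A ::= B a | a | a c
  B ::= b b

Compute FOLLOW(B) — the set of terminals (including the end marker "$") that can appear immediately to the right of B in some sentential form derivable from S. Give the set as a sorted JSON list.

FIRST iteration:
round 1:
  A via A→a: +{a}
  B via B→b b: +{b}
  S via S→a: +{a}
  S via S→b B: +{b}
  FIRST[S]={a,b}  FIRST[A]={a}  FIRST[B]={b}
round 2:
  A via A→B a: +{b}
  FIRST[S]={a,b}  FIRST[A]={a,b}  FIRST[B]={b}
round 3: (stable)
  FIRST[S]={a,b}  FIRST[A]={a,b}  FIRST[B]={b}

FOLLOW iteration:
seed FOLLOW(S) with $
pass 1:
  A→B a: FOLLOW(B) ⊇ FIRST(a) = {a}; new: +{a}
  S→a A: FOLLOW(A) ⊇ FOLLOW(S) ⊇ {$}; new: +{$}
  S→b B: FOLLOW(B) ⊇ FOLLOW(S) ⊇ {$}; new: +{$}
  FOLLOW(S)={$}  FOLLOW(A)={$}  FOLLOW(B)={$,a}
pass 2: (no change)
  FOLLOW(S)={$}  FOLLOW(A)={$}  FOLLOW(B)={$,a}

FOLLOW(B) = ["$", "a"]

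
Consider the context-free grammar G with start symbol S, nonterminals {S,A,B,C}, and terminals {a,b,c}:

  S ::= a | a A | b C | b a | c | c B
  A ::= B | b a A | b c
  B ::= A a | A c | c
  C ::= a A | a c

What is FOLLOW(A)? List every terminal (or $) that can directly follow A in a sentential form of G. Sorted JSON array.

FIRST iteration:
round 1:
  A via A→b a A: +{b}
  B via B→A a: +{b}
  B via B→c: +{c}
  C via C→a A: +{a}
  S via S→a: +{a}
  S via S→b C: +{b}
  S via S→c: +{c}
  S: {a,b,c}  A: {b}  B: {b,c}  C: {a}
round 2:
  A via A→B: +{c}
  S: {a,b,c}  A: {b,c}  B: {b,c}  C: {a}
round 3: done
  S: {a,b,c}  A: {b,c}  B: {b,c}  C: {a}

FOLLOW sets:
seed FOLLOW(S) with $
[1]
  B→A a: FOLLOW(A) ⊇ FIRST(a) = {a}; new: +{a}
  B→A c: FOLLOW(A) ⊇ FIRST(c) = {c}; new: +{c}
  S→a A: FOLLOW(A) ⊇ FOLLOW(S) ⊇ {$}; new: +{$}
  S→b C: FOLLOW(C) ⊇ FOLLOW(S) ⊇ {$}; new: +{$}
  S→c B: FOLLOW(B) ⊇ FOLLOW(S) ⊇ {$}; new: +{$}
  FOLLOW[S]={$}  FOLLOW[A]={$,a,c}  FOLLOW[B]={$}  FOLLOW[C]={$}
[2]
  A→B: FOLLOW(B) ⊇ FOLLOW(A) ⊇ {$,a,c}; new: +{a,c}
  FOLLOW[S]={$}  FOLLOW[A]={$,a,c}  FOLLOW[B]={$,a,c}  FOLLOW[C]={$}
[3] (stable)
  FOLLOW[S]={$}  FOLLOW[A]={$,a,c}  FOLLOW[B]={$,a,c}  FOLLOW[C]={$}

FOLLOW(A) = ["$", "a", "c"]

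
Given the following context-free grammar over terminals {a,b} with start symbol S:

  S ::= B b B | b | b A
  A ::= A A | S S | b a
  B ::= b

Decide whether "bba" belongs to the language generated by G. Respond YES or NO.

CNF form of G:
  S -> B X2 | T0 A | b
  A -> A A | S S | T0 T1
  B -> b
  T0 -> b
  T1 -> a
  X2 -> T0 B

CYK table (by increasing span):
  T[0,0] 'b' = {B,S,T0}  orig:{B,S}
  T[1,1] 'b' = {B,S,T0}  orig:{B,S}
  T[2,2] 'a' = {T1}  orig:{}
  T[0,1] 'bb' = {A,X2}  orig:{A}
  T[1,2] 'ba' = {A}
  T[0,2] 'bba' = {S}

S ∈ T[0,2] ⇒ YES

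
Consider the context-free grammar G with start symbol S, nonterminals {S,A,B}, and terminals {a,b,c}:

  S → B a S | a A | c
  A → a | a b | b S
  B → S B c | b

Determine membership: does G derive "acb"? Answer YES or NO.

Convert to CNF:
  S -> B X4 | T0 A | c
  A -> T0 T1 | T1 S | a
  B -> S X3 | b
  T0 -> a
  T1 -> b
  T2 -> c
  X3 -> B T2
  X4 -> T0 S

Fill CYK table bottom-up:
  [0..0]={A,T0}  "a"  orig:{A}
  [1..1]={S,T2}  "c"  orig:{S}
  [2..2]={B,T1}  "b"  orig:{B}
  [0..1]={X4}  "ac"  orig:{}
  [1..2]=∅  "cb"
  [0..2]=∅  "acb"

S ∉ T[0,2] ⇒ NO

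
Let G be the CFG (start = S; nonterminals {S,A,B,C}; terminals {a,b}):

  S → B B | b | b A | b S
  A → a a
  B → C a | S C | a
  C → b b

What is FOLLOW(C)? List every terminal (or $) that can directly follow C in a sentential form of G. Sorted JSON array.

FIRST iteration:
round 1:
  A via A→a a: +{a}
  B via B→a: +{a}
  C via C→b b: +{b}
  S via S→B B: +{a}
  S via S→b: +{b}
  FIRST[S]={a,b}  FIRST[A]={a}  FIRST[B]={a}  FIRST[C]={b}
round 2:
  B via B→C a: +{b}
  FIRST[S]={a,b}  FIRST[A]={a}  FIRST[B]={a,b}  FIRST[C]={b}
round 3: (stable)
  FIRST[S]={a,b}  FIRST[A]={a}  FIRST[B]={a,b}  FIRST[C]={b}

FOLLOW sets:
initialize: $ ∈ FOLLOW(S)
[1]
  B→C a: FOLLOW(C) ⊇ FIRST(a) = {a}; new: +{a}
  B→S C: FOLLOW(S) ⊇ FIRST(C) = {b}; new: +{b}
  S→B B: FOLLOW(B) ⊇ FIRST(B) = {a,b}; new: +{a,b}
  S→B B: FOLLOW(B) ⊇ FOLLOW(S) ⊇ {$,b}; new: +{$}
  S→b A: FOLLOW(A) ⊇ FOLLOW(S) ⊇ {$,b}; new: +{$,b}
  FOLLOW(S)={$,b}  FOLLOW(A)={$,b}  FOLLOW(B)={$,a,b}  FOLLOW(C)={a}
[2]
  B→S C: FOLLOW(C) ⊇ FOLLOW(B) ⊇ {$,a,b}; new: +{$,b}
  FOLLOW(S)={$,b}  FOLLOW(A)={$,b}  FOLLOW(B)={$,a,b}  FOLLOW(C)={$,a,b}
[3] — fixpoint
  FOLLOW(S)={$,b}  FOLLOW(A)={$,b}  FOLLOW(B)={$,a,b}  FOLLOW(C)={$,a,b}

FOLLOW(C) = ["$", "a", "b"]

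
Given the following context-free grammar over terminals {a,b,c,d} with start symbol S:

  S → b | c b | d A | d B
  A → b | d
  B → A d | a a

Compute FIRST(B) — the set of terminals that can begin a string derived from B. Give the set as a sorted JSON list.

FIRST iteration:
pass 1:
  A via A→b: +{b}
  A via A→d: +{d}
  B via B→A d: +{b,d}
  B via B→a a: +{a}
  S via S→b: +{b}
  S via S→c b: +{c}
  S via S→d A: +{d}
  FIRST(S)={b,c,d}  FIRST(A)={b,d}  FIRST(B)={a,b,d}
pass 2: (no change)
  FIRST(S)={b,c,d}  FIRST(A)={b,d}  FIRST(B)={a,b,d}

FIRST(B) = ["a", "b", "d"]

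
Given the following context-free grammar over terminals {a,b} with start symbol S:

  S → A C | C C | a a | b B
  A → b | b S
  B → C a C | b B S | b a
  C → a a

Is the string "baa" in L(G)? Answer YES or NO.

Convert to CNF:
  S -> A C | C C | T0 B | T1 T1
  A -> T0 S | b
  B -> C X2 | T0 T1 | T0 X3
  C -> T1 T1
  T0 -> b
  T1 -> a
  X2 -> T1 C
  X3 -> B S

Fill CYK table bottom-up:
  T[0,0] 'b' = {A,T0}  orig:{A}
  T[1,1] 'a' = {T1}  orig:{}
  T[2,2] 'a' = {T1}  orig:{}
  T[0,1] 'ba' = {B}
  T[1,2] 'aa' = {C,S}
  T[0,2] 'baa' = {A,S}

S ∈ T[0,2] ⇒ YES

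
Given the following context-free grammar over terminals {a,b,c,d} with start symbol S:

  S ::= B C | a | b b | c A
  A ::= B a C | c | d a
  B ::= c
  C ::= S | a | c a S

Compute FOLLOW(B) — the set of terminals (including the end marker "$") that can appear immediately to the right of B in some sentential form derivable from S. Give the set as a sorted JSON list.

FIRST sets, iterate to fixpoint:
[1]
  A via A→c: +{c}
  A via A→d a: +{d}
  B via B→c: +{c}
  C via C→a: +{a}
  C via C→c a S: +{c}
  S via S→B C: +{c}
  S via S→a: +{a}
  S via S→b b: +{b}
  FIRST(S)={a,b,c}  FIRST(A)={c,d}  FIRST(B)={c}  FIRST(C)={a,c}
[2]
  C via C→S: +{b}
  FIRST(S)={a,b,c}  FIRST(A)={c,d}  FIRST(B)={c}  FIRST(C)={a,b,c}
[3] (no change)
  FIRST(S)={a,b,c}  FIRST(A)={c,d}  FIRST(B)={c}  FIRST(C)={a,b,c}

FOLLOW iteration:
FOLLOW(S) := {$}
pass 1:
  A→B a C: FOLLOW(B) ⊇ FIRST(a) = {a}; new: +{a}
  S→B C: FOLLOW(B) ⊇ FIRST(C) = {a,b,c}; new: +{b,c}
  S→B C: FOLLOW(C) ⊇ FOLLOW(S) ⊇ {$}; new: +{$}
  S→c A: FOLLOW(A) ⊇ FOLLOW(S) ⊇ {$}; new: +{$}
  FOLLOW[S]={$}  FOLLOW[A]={$}  FOLLOW[B]={a,b,c}  FOLLOW[C]={$}
pass 2: (stable)
  FOLLOW[S]={$}  FOLLOW[A]={$}  FOLLOW[B]={a,b,c}  FOLLOW[C]={$}

FOLLOW(B) = ["a", "b", "c"]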